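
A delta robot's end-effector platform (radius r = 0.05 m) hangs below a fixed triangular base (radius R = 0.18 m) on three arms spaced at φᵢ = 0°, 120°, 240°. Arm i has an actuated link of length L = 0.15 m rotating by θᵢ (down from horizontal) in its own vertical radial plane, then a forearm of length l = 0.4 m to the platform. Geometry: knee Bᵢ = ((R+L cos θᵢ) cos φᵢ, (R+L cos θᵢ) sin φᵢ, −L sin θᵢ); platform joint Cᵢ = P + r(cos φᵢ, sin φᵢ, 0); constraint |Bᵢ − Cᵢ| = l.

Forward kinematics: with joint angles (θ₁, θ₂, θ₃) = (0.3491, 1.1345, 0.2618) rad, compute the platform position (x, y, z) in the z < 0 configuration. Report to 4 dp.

(0.0574, -0.1199, -0.3676)

arm 1 at φ=0.0°: e+L cos θ1 = 0.2710;  O1 = (0.2710, 0.0000, -0.0513)
φ2=120.0°: virtual centre (-0.0967, 0.1675, -0.1359), radius l
O3 = (0.2749·cos240.0°, 0.2749·sin240.0°, -0.0388) = (-0.1374, -0.2381, -0.0388)
eliminate P² terms by subtracting sphere 1 from 2 and 3
plane₁₂: -0.7353x+0.3350y+-0.1693z = -0.0202
det = 0.6237;  x = 0.0148+-0.1158z,  y = -0.0276+0.2511z
sphere 1 gives Az²+Bz+C=0 with A=1.0765, B=0.1481, C=-0.0910;  B²−4AC=0.4138;  roots -0.3676, 0.2300;  negative root z = -0.3676
x = 0.0574, y = -0.1199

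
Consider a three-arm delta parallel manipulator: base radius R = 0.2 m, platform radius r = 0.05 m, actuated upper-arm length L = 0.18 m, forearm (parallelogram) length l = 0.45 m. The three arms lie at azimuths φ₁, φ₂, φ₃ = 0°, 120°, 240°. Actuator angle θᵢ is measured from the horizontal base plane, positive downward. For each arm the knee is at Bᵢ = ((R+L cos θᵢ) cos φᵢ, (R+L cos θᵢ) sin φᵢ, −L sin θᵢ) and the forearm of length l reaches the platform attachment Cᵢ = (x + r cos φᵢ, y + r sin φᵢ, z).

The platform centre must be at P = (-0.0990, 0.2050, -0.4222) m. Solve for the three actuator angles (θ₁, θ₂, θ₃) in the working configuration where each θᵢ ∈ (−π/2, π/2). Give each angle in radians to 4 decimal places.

θ₁ = 1.2218, θ₂ = -0.0873, θ₃ = 1.3089

φ1=0.0° → target in arm frame (-0.0990, 0.2050)
  e−x'=0.2490;  (l²−L²−(e−x')²−y'²−z²)/2L = -0.3116
  γ=atan2(-0.4222,0.2490)=-1.0379;  ψ=arccos(-0.6357)=2.2598;  θ1=γ+ψ≈1.2218
rotate P by −φ2: (0.2270, -0.0168, -0.4222)
  A cos θ + B sin θ = C:  -0.0770·cos θ + -0.4222·sin θ = -0.0399
  γ=atan2(-0.4222,-0.0770)=-1.7513;  ψ=arccos(-0.0930)=1.6639;  θ2=γ+ψ≈-0.0873
rotate P by −φ3: (-0.1280, -0.1882, -0.4222)
  A cos θ + B sin θ = C:  0.2780·cos θ + -0.4222·sin θ = -0.3358
  θ3 = atan2(B,A) + arccos(C/0.5055) = 1.3089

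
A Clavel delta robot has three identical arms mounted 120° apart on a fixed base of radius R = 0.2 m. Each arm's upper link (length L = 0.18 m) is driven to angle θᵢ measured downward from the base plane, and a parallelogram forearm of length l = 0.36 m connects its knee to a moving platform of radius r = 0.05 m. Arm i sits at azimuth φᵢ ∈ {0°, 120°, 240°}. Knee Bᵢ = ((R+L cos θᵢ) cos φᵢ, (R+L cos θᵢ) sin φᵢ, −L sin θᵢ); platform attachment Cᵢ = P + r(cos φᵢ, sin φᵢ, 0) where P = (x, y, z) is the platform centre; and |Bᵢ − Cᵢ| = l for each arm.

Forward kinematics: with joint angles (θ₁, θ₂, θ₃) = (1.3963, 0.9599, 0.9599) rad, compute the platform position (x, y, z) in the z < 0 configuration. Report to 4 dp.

S1 = (0.1813·cos0.0°, 0.1813·sin0.0°, -0.1773) = (0.1813, 0.0000, -0.1773)
φ2=120.0°: virtual centre (-0.1266, 0.2193, -0.1474), radius l
φ3=240.0°: virtual centre (-0.1266, -0.2193, -0.1474), radius l
eliminate P² terms by subtracting sphere 1 from 2 and 3
plane₁₂: -0.6157x+0.4386y+0.0596z = 0.0216
Cramer: x(z) = -0.0351+0.0969z;  y(z) = 0.0000-0.0000z
sphere 1 gives Az²+Bz+C=0 with A=1.0094, B=0.3126, C=-0.0514;  B²−4AC=0.3052;  roots -0.4285, 0.1188;  negative root z = -0.4285
x = -0.0766, y = 0.0000

(-0.0766, 0.0000, -0.4285)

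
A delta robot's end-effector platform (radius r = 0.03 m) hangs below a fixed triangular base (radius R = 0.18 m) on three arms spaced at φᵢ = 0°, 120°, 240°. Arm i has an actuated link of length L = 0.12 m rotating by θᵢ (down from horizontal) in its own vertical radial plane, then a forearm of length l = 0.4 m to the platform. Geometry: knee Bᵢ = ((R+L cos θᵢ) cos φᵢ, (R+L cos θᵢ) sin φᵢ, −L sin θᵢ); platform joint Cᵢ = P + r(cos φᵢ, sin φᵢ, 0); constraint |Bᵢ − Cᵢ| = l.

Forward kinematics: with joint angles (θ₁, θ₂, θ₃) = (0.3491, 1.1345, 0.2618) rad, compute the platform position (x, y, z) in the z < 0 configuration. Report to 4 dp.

(0.0465, -0.0978, -0.3631)

φ1=0.0°: virtual centre (0.2628, 0.0000, -0.0410), radius l
S2 = (0.2007·cos120.0°, 0.2007·sin120.0°, -0.1088) = (-0.1004, 0.1738, -0.1088)
S3 = (0.2659·cos240.0°, 0.2659·sin240.0°, -0.0311) = (-0.1330, -0.2303, -0.0311)
|S₂|²−|S₁|² = -0.0186;  |S₃|²−|S₁|² = 0.0009
plane₁₂: -0.7262x+0.3476y+-0.1354z = -0.0186
Cramer: x(z) = 0.0135-0.0909z;  y(z) = -0.0253+0.1996z
quadratic in z: (1.0481)z²+(0.1173)z+(-0.0956)=0, √Δ=0.6437 → z ∈ {-0.3631, 0.2511}; z = -0.3631 (taking z<0)
x = 0.0465, y = -0.0978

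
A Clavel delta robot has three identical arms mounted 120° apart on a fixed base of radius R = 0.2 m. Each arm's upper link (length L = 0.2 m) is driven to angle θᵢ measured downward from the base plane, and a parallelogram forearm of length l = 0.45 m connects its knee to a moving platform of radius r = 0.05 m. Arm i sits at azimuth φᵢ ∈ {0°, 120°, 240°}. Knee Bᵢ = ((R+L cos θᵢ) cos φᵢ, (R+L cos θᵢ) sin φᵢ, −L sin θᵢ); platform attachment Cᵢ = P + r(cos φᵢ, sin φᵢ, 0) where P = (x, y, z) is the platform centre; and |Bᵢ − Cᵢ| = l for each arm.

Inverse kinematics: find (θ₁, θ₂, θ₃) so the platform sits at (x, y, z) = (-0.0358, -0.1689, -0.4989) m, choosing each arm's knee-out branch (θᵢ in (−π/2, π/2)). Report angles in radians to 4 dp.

θ₁ = 1.1344, θ₂ = 1.3965, θ₃ = 0.4362

arm 1 (φ=0.0°): x'=-0.0358, y'=-0.1689
  e−x'=0.1858;  (l²−L²−(e−x')²−y'²−z²)/2L = -0.3736
  γ=atan2(-0.4989,0.1858)=-1.2143;  ψ=arccos(-0.7018)=2.3487;  θ1=γ+ψ≈1.1344
arm 2 (φ=120.0°): x'=-0.1284, y'=0.1155
  e−x'=0.2784;  (l²−L²−(e−x')²−y'²−z²)/2L = -0.4431
  √(A²+B²)=0.5713;  θ2 = -1.0619+2.4583 ≈ 1.3965
arm 3 (φ=240.0°): x'=0.1642, y'=0.0534
  e−x'=-0.0142;  (l²−L²−(e−x')²−y'²−z²)/2L = -0.2236
  √(A²+B²)=0.4991;  θ3 = -1.5992+2.0354 ≈ 0.4362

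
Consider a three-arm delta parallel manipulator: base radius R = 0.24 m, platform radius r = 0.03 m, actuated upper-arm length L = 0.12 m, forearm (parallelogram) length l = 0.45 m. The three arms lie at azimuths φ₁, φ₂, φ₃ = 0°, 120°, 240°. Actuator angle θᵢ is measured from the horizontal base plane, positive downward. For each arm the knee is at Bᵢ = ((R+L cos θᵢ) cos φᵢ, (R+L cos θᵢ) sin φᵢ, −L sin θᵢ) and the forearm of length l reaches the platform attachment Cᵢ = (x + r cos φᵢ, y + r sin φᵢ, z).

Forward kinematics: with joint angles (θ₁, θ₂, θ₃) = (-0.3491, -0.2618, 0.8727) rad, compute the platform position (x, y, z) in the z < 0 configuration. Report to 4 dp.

O1 = (0.3228·cos0.0°, 0.3228·sin0.0°, 0.0410) = (0.3228, 0.0000, 0.0410)
φ2=120.0°: virtual centre (-0.1630, 0.2822, 0.0311), radius l
arm 3 at φ=240.0°: e+L cos θ3 = 0.2871;  O3 = (-0.1436, -0.2487, -0.0919)
subtract pairs → two planes through P
linear system: -0.9714x+0.5645y = 0.0013−-0.0200z; -0.9327x+-0.4973y = -0.0150−-0.2659z
det = 1.0096;  x = 0.0077+-0.1585z,  y = 0.0156+-0.2374z
into |P−O₁|² = l²: 1.0815z² + 0.0104z + -0.1013 = 0;  Δ = 0.4384;  z = -0.3109 or 0.3013 → z<0 root = -0.3109
x = 0.0570, y = 0.0894

(0.0570, 0.0894, -0.3109)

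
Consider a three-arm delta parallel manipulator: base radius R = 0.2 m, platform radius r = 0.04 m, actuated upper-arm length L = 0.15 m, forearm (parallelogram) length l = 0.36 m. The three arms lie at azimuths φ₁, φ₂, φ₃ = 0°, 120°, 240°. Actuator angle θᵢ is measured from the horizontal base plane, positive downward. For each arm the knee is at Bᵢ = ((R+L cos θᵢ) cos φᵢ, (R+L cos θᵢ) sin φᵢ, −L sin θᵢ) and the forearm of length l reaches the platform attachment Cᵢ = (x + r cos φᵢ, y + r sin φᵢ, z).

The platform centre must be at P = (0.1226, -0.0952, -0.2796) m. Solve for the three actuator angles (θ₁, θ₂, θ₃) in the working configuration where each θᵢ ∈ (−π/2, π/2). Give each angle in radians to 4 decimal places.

θ₁ = -0.0870, θ₂ = 1.3961, θ₃ = 0.6110

arm 1 (φ=0.0°): x'=0.1226, y'=-0.0952
  A cos θ + B sin θ = C:  0.0374·cos θ + -0.2796·sin θ = 0.0615
  √(A²+B²)=0.2821;  θ1 = -1.4378+1.3509 ≈ -0.0870
rotate P by −φ2: (-0.1437, -0.0586, -0.2796)
  A=0.3037, B=-0.2796, C=(l²−L²−A²−y'²−z²)/(2L)=-0.2226
  √(A²+B²)=0.4128;  θ2 = -0.7440+2.1402 ≈ 1.3961
φ3=240.0° → target in arm frame (0.0211, 0.1538)
  A=0.1389, B=-0.2796, C=(l²−L²−A²−y'²−z²)/(2L)=-0.0467
  γ=atan2(-0.2796,0.1389)=-1.1099;  ψ=arccos(-0.1495)=1.7209;  θ3=γ+ψ≈0.6110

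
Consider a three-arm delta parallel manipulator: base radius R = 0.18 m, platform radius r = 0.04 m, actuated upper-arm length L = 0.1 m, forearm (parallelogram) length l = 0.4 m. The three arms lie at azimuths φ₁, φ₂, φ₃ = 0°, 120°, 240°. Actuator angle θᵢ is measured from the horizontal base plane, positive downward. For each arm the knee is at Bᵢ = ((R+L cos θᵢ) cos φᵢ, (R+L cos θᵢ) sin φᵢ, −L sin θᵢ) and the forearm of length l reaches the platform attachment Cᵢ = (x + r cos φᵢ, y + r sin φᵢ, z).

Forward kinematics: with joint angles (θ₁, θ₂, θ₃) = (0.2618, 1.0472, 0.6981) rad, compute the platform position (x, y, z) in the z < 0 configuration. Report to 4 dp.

arm 1 at φ=0.0°: (R−r)+L cos θ1 = 0.2366;  S1 = (0.2366, 0.0000, -0.0259)
S2 = (0.1900·cos120.0°, 0.1900·sin120.0°, -0.0866) = (-0.0950, 0.1645, -0.0866)
arm 3 at φ=240.0°: (R−r)+L cos θ3 = 0.2166;  S3 = (-0.1083, -0.1876, -0.0643)
|S₂|²−|S₁|² = -0.0130;  |S₃|²−|S₁|² = -0.0056
linear system: -0.6632x+0.3291y = -0.0130−-0.1214z; -0.6898x+-0.3752y = -0.0056−-0.0768z
Cramer: x(z) = 0.0142-0.1489z;  y(z) = -0.0111+0.0690z
into |P−S₁|² = l²: 1.0269z² + 0.1165z + -0.1097 = 0;  Δ = 0.4643;  z = -0.3885 or 0.2751 → z<0 root = -0.3885
x = 0.0720, y = -0.0379

(0.0720, -0.0379, -0.3885)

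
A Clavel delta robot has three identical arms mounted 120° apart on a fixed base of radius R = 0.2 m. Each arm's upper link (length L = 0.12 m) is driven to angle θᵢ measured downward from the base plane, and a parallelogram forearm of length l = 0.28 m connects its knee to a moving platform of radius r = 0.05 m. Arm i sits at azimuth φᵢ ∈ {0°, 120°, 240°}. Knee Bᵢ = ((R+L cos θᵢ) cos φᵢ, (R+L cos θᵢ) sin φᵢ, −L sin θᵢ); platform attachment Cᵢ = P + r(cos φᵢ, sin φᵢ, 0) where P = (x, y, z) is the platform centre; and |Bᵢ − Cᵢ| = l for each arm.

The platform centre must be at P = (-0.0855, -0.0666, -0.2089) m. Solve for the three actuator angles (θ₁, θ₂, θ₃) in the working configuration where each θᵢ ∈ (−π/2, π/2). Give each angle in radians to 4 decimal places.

θ₁ = 1.3959, θ₂ = 0.9599, θ₃ = -0.0877

φ1=0.0° → target in arm frame (-0.0855, -0.0666)
  A cos θ + B sin θ = C:  0.2355·cos θ + -0.2089·sin θ = -0.1647
  √(A²+B²)=0.3148;  θ1 = -0.7256+2.1215 ≈ 1.3959
rotate P by −φ2: (-0.0149, 0.1073, -0.2089)
  A=0.1649, B=-0.2089, C=(l²−L²−A²−y'²−z²)/(2L)=-0.0765
  θ2 = atan2(B,A) + arccos(C/0.2662) = 0.9599
φ3=240.0° → target in arm frame (0.1004, -0.0407)
  e−x'=0.0496;  (l²−L²−(e−x')²−y'²−z²)/2L = 0.0677
  γ=atan2(-0.2089,0.0496)=-1.3378;  ψ=arccos(0.3152)=1.2501;  θ3=γ+ψ≈-0.0877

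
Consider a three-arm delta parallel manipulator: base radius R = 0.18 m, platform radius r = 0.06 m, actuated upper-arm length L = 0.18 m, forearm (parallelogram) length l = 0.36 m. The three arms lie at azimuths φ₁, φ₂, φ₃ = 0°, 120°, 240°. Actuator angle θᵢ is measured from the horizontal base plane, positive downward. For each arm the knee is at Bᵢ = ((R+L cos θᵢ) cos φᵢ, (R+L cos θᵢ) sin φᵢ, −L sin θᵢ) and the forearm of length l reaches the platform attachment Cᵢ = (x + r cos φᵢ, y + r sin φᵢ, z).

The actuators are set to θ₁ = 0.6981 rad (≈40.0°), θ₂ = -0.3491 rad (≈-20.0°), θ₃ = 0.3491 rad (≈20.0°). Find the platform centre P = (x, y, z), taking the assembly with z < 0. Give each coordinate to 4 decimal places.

S1 = (0.2579·cos0.0°, 0.2579·sin0.0°, -0.1157) = (0.2579, 0.0000, -0.1157)
S2 = (0.2891·cos120.0°, 0.2891·sin120.0°, 0.0616) = (-0.1446, 0.2504, 0.0616)
φ3=240.0°: virtual centre (-0.1446, -0.2504, -0.0616), radius l
eliminate P² terms by subtracting sphere 1 from 2 and 3
[-0.8049 0.5008 0.3545]·P = 0.0075;  [-0.8049 -0.5008 0.1083]·P = 0.0075
det = 0.8062;  x = -0.0093+0.2875z,  y = 0.0000+-0.2459z
sphere 1 gives Az²+Bz+C=0 with A=1.1431, B=0.0778, C=-0.0448;  B²−4AC=0.2110;  roots -0.2349, 0.1669;  negative root z = -0.2349
x = -0.0768, y = 0.0578

(-0.0768, 0.0578, -0.2349)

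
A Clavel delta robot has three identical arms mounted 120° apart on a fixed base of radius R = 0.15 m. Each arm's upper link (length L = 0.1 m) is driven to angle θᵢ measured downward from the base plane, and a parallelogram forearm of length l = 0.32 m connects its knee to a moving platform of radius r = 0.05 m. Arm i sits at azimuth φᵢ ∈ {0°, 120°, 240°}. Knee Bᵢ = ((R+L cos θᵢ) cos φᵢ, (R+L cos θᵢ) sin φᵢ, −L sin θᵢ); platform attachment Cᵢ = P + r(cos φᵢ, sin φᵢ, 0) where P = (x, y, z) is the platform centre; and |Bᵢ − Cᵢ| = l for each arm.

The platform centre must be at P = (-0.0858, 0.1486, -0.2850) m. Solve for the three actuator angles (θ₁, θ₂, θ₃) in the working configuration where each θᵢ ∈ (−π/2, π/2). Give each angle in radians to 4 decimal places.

θ₁ = 1.3088, θ₂ = -0.3492, θ₃ = 1.3087

φ1=0.0° → target in arm frame (-0.0858, 0.1486)
  e−x'=0.1858;  (l²−L²−(e−x')²−y'²−z²)/2L = -0.2271
  √(A²+B²)=0.3402;  θ1 = -0.9931+2.3018 ≈ 1.3088
rotate P by −φ2: (0.1716, 0.0000, -0.2850)
  A=-0.0716, B=-0.2850, C=(l²−L²−A²−y'²−z²)/(2L)=0.0302
  √(A²+B²)=0.2939;  θ2 = -1.8169+1.4677 ≈ -0.3492
φ3=240.0° → target in arm frame (-0.0858, -0.1486)
  A cos θ + B sin θ = C:  0.1858·cos θ + -0.2850·sin θ = -0.2271
  γ=atan2(-0.2850,0.1858)=-0.9931;  ψ=arccos(-0.6676)=2.3018;  θ3=γ+ψ≈1.3087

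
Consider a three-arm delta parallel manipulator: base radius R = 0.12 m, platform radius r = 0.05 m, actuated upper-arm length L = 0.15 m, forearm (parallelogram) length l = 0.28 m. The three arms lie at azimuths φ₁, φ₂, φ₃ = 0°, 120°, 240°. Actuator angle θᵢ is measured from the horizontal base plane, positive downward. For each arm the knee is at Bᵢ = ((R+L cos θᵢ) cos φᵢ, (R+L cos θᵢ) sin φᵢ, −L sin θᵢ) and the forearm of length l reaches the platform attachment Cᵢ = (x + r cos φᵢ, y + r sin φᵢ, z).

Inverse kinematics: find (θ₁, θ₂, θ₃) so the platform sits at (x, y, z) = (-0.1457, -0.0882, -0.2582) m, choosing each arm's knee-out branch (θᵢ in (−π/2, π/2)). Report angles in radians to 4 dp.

θ₁ = 1.3966, θ₂ = 0.8728, θ₃ = 0.0002

φ1=0.0° → target in arm frame (-0.1457, -0.0882)
  A cos θ + B sin θ = C:  0.2157·cos θ + -0.2582·sin θ = -0.2169
  θ1 = atan2(B,A) + arccos(C/0.3364) = 1.3966
φ2=120.0° → target in arm frame (-0.0035, 0.1703)
  A=0.0735, B=-0.2582, C=(l²−L²−A²−y'²−z²)/(2L)=-0.1506
  γ=atan2(-0.2582,0.0735)=-1.2933;  ψ=arccos(-0.5608)=2.1662;  θ2=γ+ψ≈0.8728
rotate P by −φ3: (0.1492, -0.0821, -0.2582)
  A cos θ + B sin θ = C:  -0.0792·cos θ + -0.2582·sin θ = -0.0793
  γ=atan2(-0.2582,-0.0792)=-1.8685;  ψ=arccos(-0.2935)=1.8687;  θ3=γ+ψ≈0.0002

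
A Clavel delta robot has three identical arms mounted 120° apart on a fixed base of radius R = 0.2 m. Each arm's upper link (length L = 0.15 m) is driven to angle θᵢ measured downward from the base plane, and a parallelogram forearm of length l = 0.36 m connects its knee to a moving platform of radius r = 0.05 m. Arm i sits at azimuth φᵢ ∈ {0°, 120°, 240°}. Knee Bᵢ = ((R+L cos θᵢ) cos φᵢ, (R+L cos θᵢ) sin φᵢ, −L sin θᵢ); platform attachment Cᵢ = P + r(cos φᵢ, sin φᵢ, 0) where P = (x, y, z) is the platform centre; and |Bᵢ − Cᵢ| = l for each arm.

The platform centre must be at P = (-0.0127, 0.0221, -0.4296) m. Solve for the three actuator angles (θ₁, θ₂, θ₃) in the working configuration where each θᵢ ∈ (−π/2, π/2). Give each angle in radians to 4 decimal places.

rotate P by −φ1: (-0.0127, 0.0221, -0.4296)
  e−x'=0.1627;  (l²−L²−(e−x')²−y'²−z²)/2L = -0.3481
  γ=atan2(-0.4296,0.1627)=-1.2088;  ψ=arccos(-0.7577)=2.4305;  θ1=γ+ψ≈1.2218
rotate P by −φ2: (0.0255, -0.0001, -0.4296)
  A=0.1245, B=-0.4296, C=(l²−L²−A²−y'²−z²)/(2L)=-0.3099
  θ2 = atan2(B,A) + arccos(C/0.4473) = 1.0474
arm 3 (φ=240.0°): x'=-0.0128, y'=-0.0220
  A cos θ + B sin θ = C:  0.1628·cos θ + -0.4296·sin θ = -0.3481
  γ=atan2(-0.4296,0.1628)=-1.2086;  ψ=arccos(-0.7578)=2.4307;  θ3=γ+ψ≈1.2222

θ₁ = 1.2218, θ₂ = 1.0474, θ₃ = 1.2222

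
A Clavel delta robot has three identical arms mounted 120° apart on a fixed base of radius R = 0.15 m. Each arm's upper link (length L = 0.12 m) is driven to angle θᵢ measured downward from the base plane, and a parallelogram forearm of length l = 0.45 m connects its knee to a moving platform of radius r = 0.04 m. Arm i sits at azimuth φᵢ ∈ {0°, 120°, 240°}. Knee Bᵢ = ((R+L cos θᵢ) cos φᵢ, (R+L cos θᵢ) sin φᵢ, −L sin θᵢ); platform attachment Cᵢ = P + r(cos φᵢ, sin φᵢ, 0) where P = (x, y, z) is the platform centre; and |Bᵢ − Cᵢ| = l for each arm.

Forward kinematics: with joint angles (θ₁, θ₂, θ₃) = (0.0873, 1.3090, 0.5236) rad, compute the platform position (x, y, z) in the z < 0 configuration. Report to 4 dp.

φ1=0.0°: virtual centre (0.2295, 0.0000, -0.0105), radius l
φ2=120.0°: virtual centre (-0.0705, 0.1222, -0.1159), radius l
arm 3 at φ=240.0°: e+L cos θ3 = 0.2139;  O3 = (-0.1070, -0.1853, -0.0600)
eliminate P² terms by subtracting sphere 1 from 2 and 3
plane₁₂: -0.6001x+0.2443y+-0.2109z = -0.0195
Cramer: x(z) = 0.0208-0.2646z;  y(z) = -0.0285+0.2132z
quadratic in z: (1.1155)z²+(0.1192)z+(-0.1580)=0, √Δ=0.8481 → z ∈ {-0.4336, 0.3267}; z = -0.4336 (taking z<0)
x = 0.1355, y = -0.1210

(0.1355, -0.1210, -0.4336)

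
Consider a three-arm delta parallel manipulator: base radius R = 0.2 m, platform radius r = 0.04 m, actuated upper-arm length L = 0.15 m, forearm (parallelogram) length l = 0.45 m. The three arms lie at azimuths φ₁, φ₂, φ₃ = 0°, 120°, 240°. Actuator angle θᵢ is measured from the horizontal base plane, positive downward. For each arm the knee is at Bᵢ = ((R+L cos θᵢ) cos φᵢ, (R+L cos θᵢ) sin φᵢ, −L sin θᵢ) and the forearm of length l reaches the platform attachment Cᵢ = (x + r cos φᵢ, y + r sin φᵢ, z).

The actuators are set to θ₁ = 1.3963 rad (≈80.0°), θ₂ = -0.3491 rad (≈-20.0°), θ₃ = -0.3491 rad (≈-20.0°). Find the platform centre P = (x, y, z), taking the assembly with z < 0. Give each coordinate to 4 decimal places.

(-0.2354, 0.0000, -0.3056)

φ1=0.0°: virtual centre (0.1860, 0.0000, -0.1477), radius l
arm 2 at φ=120.0°: ρ2 = 0.3010;  centre 2 = (-0.1505, 0.2606, 0.0513)
φ3=240.0°: virtual centre (-0.1505, -0.2606, 0.0513), radius l
|centre ₂|²−|centre ₁|² = 0.0368;  |centre ₃|²−|centre ₁|² = 0.0368
plane₁₂: -0.6730x+0.5213y+0.3981z = 0.0368
det = 0.7017;  x = -0.0546+0.5914z,  y = 0.0000+0.0000z
sphere 1 gives Az²+Bz+C=0 with A=1.3498, B=0.0108, C=-0.1228;  B²−4AC=0.6629;  roots -0.3056, 0.2976;  negative root z = -0.3056
x = -0.2354, y = 0.0000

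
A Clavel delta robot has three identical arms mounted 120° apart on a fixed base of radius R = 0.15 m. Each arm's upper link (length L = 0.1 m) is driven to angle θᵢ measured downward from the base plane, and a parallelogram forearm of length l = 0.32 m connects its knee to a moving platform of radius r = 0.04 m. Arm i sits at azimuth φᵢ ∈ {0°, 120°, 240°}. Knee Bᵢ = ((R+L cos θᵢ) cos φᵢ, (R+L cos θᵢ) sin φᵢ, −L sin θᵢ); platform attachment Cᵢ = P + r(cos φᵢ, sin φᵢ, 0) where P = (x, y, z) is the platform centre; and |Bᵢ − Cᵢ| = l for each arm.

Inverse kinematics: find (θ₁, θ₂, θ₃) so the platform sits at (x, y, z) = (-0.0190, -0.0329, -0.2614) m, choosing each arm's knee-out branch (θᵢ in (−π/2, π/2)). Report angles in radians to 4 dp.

rotate P by −φ1: (-0.0190, -0.0329, -0.2614)
  e−x'=0.1290;  (l²−L²−(e−x')²−y'²−z²)/2L = 0.0317
  θ1 = atan2(B,A) + arccos(C/0.2915) = 0.3494
rotate P by −φ2: (-0.0190, 0.0329, -0.2614)
  A cos θ + B sin θ = C:  0.1290·cos θ + -0.2614·sin θ = 0.0317
  √(A²+B²)=0.2915;  θ2 = -1.1124+1.4617 ≈ 0.3493
arm 3 (φ=240.0°): x'=0.0380, y'=0.0000
  A=0.0720, B=-0.2614, C=(l²−L²−A²−y'²−z²)/(2L)=0.0944
  √(A²+B²)=0.2711;  θ3 = -1.3020+1.2151 ≈ -0.0869

θ₁ = 0.3494, θ₂ = 0.3493, θ₃ = -0.0869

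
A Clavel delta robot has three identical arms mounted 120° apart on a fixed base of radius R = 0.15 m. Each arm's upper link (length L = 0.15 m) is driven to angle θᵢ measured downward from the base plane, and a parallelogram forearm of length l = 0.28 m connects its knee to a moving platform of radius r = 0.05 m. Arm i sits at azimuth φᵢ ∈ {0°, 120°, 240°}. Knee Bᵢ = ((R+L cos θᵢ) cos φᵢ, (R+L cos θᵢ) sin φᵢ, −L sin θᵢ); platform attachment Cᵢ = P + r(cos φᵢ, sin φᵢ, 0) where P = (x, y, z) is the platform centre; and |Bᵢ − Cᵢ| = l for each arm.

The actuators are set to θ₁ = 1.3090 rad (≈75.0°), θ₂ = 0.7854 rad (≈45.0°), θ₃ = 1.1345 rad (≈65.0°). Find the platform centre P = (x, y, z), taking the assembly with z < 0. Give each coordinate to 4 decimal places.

S1 = (0.1388·cos0.0°, 0.1388·sin0.0°, -0.1449) = (0.1388, 0.0000, -0.1449)
S2 = (0.2061·cos120.0°, 0.2061·sin120.0°, -0.1061) = (-0.1030, 0.1785, -0.1061)
φ3=240.0°: virtual centre (-0.0817, -0.1415, -0.1359), radius l
eliminate P² terms by subtracting sphere 1 from 2 and 3
[-0.4837 0.3569 0.0776]·P = 0.0134;  [-0.4410 -0.2830 0.0179]·P = 0.0049
det = 0.2943;  x = -0.0189+0.0963z,  y = 0.0121+-0.0870z
sphere 1 gives Az²+Bz+C=0 with A=1.0168, B=0.2573, C=-0.0324;  B²−4AC=0.1979;  roots -0.3453, 0.0922;  negative root z = -0.3453
x = -0.0522, y = 0.0421

(-0.0522, 0.0421, -0.3453)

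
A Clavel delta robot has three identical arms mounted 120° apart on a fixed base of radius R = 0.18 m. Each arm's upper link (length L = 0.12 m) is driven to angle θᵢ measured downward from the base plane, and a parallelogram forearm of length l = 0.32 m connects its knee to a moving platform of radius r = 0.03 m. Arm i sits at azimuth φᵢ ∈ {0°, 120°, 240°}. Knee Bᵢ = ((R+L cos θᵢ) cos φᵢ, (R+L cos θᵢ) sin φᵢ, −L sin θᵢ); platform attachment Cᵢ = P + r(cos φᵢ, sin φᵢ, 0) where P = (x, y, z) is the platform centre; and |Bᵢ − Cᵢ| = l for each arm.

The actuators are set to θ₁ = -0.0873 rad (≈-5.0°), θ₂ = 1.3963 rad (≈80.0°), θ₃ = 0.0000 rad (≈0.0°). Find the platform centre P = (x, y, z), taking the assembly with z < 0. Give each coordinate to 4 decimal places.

(0.0714, -0.1143, -0.2133)

φ1=0.0°: virtual centre (0.2695, 0.0000, 0.0105), radius l
O2 = (0.1708·cos120.0°, 0.1708·sin120.0°, -0.1182) = (-0.0854, 0.1479, -0.1182)
O3 = (0.2700·cos240.0°, 0.2700·sin240.0°, 0.0000) = (-0.1350, -0.2338, 0.0000)
|O₂|²−|O₁|² = -0.0296;  |O₃|²−|O₁|² = 0.0001
[-0.7099 0.2959 -0.2573]·P = -0.0296;  [-0.8091 -0.4677 -0.0209]·P = 0.0001
det = 0.5714;  x = 0.0242+-0.2214z,  y = -0.0421+0.3383z
sphere 1 gives Az²+Bz+C=0 with A=1.1635, B=0.0592, C=-0.0403;  B²−4AC=0.1911;  roots -0.2133, 0.1624;  negative root z = -0.2133
x = 0.0714, y = -0.1143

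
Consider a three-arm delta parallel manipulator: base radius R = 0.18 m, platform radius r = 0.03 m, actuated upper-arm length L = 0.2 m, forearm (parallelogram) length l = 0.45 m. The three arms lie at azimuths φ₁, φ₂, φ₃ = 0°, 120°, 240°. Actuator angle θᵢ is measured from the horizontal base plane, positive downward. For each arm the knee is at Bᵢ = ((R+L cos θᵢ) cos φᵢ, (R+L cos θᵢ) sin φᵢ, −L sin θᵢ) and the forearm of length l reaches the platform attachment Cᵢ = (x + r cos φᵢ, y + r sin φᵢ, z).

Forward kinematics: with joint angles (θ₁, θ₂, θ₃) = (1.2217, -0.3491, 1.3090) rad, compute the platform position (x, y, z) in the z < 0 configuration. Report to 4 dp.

(-0.1155, 0.2367, -0.3749)

O1 = (0.2184·cos0.0°, 0.2184·sin0.0°, -0.1879) = (0.2184, 0.0000, -0.1879)
φ2=120.0°: virtual centre (-0.1690, 0.2927, 0.0684), radius l
φ3=240.0°: virtual centre (-0.1009, -0.1747, -0.1932), radius l
|O₂|²−|O₁|² = 0.0359;  |O₃|²−|O₁|² = -0.0050
[-0.7748 0.5853 0.5127]·P = 0.0359;  [-0.6386 -0.3495 -0.0105]·P = -0.0050
Cramer: x(z) = -0.0149+0.2685z;  y(z) = 0.0415-0.5206z
into |P−O₁|² = l²: 1.3431z² + 0.2074z + -0.1110 = 0;  Δ = 0.6394;  z = -0.3749 or 0.2205 → z<0 root = -0.3749
x = -0.1155, y = 0.2367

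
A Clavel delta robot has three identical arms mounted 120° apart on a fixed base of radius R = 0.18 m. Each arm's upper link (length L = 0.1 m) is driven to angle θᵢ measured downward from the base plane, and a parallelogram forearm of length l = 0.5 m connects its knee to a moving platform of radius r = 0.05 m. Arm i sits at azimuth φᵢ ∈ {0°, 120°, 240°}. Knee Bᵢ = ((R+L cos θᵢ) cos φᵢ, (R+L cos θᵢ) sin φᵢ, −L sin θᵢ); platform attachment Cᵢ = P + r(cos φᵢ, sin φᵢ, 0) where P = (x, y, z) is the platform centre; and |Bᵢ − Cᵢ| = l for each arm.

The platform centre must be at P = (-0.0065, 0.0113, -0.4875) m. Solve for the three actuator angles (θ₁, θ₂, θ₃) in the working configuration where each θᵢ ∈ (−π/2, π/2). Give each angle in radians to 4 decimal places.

rotate P by −φ1: (-0.0065, 0.0113, -0.4875)
  A=0.1365, B=-0.4875, C=(l²−L²−A²−y'²−z²)/(2L)=-0.0821
  θ1 = atan2(B,A) + arccos(C/0.5062) = 0.4359
rotate P by −φ2: (0.0130, 0.0000, -0.4875)
  A=0.1170, B=-0.4875, C=(l²−L²−A²−y'²−z²)/(2L)=-0.0567
  γ=atan2(-0.4875,0.1170)=-1.3353;  ψ=arccos(-0.1131)=1.6841;  θ2=γ+ψ≈0.3488
rotate P by −φ3: (-0.0065, -0.0113, -0.4875)
  e−x'=0.1365;  (l²−L²−(e−x')²−y'²−z²)/2L = -0.0821
  √(A²+B²)=0.5063;  θ3 = -1.2977+1.7337 ≈ 0.4360

θ₁ = 0.4359, θ₂ = 0.3488, θ₃ = 0.4360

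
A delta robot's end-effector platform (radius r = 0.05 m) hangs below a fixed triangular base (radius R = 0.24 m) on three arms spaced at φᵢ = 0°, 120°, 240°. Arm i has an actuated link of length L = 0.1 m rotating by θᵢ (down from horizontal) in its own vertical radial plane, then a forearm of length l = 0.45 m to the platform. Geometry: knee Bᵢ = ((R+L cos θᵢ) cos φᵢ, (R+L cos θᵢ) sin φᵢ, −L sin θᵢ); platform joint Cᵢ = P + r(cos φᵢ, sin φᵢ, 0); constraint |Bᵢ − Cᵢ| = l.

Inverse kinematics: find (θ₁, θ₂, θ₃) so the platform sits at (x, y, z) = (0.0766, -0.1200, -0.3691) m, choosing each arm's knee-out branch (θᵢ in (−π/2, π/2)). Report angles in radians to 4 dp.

θ₁ = -0.0870, θ₂ = 1.3095, θ₃ = 0.0006

φ1=0.0° → target in arm frame (0.0766, -0.1200)
  A=0.1134, B=-0.3691, C=(l²−L²−A²−y'²−z²)/(2L)=0.1450
  θ1 = atan2(B,A) + arccos(C/0.3861) = -0.0870
rotate P by −φ2: (-0.1422, -0.0063, -0.3691)
  e−x'=0.3322;  (l²−L²−(e−x')²−y'²−z²)/2L = -0.2707
  θ2 = atan2(B,A) + arccos(C/0.4966) = 1.3095
rotate P by −φ3: (0.0656, 0.1263, -0.3691)
  A cos θ + B sin θ = C:  0.1244·cos θ + -0.3691·sin θ = 0.1242
  √(A²+B²)=0.3895;  θ3 = -1.2458+1.2463 ≈ 0.0006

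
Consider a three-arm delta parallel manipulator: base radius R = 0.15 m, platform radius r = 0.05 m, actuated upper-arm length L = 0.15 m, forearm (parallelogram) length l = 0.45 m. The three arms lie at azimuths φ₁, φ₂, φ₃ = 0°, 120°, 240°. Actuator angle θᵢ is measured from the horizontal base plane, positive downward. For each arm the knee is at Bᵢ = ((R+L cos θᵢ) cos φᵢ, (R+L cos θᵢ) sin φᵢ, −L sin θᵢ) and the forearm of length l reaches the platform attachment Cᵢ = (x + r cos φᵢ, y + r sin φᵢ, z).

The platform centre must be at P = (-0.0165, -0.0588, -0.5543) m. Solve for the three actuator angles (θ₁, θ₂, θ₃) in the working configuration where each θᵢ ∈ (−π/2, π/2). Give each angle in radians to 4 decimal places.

θ₁ = 1.2214, θ₂ = 1.3086, θ₃ = 0.9595

φ1=0.0° → target in arm frame (-0.0165, -0.0588)
  A cos θ + B sin θ = C:  0.1165·cos θ + -0.5543·sin θ = -0.4809
  √(A²+B²)=0.5664;  θ1 = -1.3636+2.5850 ≈ 1.2214
rotate P by −φ2: (-0.0427, 0.0437, -0.5543)
  e−x'=0.1427;  (l²−L²−(e−x')²−y'²−z²)/2L = -0.4984
  θ2 = atan2(B,A) + arccos(C/0.5724) = 1.3086
φ3=240.0° → target in arm frame (0.0592, 0.0151)
  e−x'=0.0408;  (l²−L²−(e−x')²−y'²−z²)/2L = -0.4305
  √(A²+B²)=0.5558;  θ3 = -1.4973+2.4568 ≈ 0.9595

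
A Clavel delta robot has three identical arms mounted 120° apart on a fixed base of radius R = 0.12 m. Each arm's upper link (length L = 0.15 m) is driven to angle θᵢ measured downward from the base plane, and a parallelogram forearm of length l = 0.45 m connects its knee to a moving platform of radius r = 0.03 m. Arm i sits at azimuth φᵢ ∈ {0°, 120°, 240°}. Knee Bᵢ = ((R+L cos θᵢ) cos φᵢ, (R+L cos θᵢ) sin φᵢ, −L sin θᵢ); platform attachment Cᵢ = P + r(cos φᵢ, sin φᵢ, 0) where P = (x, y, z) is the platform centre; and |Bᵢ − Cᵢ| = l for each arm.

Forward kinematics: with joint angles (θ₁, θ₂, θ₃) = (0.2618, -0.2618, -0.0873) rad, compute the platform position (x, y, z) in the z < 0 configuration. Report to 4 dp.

(-0.0686, 0.0226, -0.3703)

arm 1 at φ=0.0°: ρ1 = 0.2349;  S1 = (0.2349, 0.0000, -0.0388)
arm 2 at φ=120.0°: ρ2 = 0.2349;  S2 = (-0.1174, 0.2034, 0.0388)
S3 = (0.2394·cos240.0°, 0.2394·sin240.0°, 0.0131) = (-0.1197, -0.2074, 0.0131)
eliminate P² terms by subtracting sphere 1 from 2 and 3
linear system: -0.7047x+0.4068y = 0.0000−0.1553z; -0.7092x+-0.4147y = 0.0008−0.1038z
Cramer: x(z) = -0.0006+0.1836z;  y(z) = -0.0010-0.0637z
into |P−S₁|² = l²: 1.0378z² + -0.0087z + -0.1455 = 0;  Δ = 0.6043;  z = -0.3703 or 0.3787 → z<0 root = -0.3703
x = -0.0686, y = 0.0226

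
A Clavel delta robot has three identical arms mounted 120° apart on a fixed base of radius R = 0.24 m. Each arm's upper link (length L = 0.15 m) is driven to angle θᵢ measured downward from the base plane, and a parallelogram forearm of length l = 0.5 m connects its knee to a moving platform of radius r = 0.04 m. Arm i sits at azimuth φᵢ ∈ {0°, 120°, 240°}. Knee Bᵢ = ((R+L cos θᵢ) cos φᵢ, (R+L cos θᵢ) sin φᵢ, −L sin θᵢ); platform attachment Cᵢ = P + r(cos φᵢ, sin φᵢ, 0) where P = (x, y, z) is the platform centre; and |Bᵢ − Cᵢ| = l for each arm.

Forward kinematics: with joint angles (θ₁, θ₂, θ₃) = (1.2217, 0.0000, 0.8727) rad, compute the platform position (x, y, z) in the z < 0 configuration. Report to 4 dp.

φ1=0.0°: virtual centre (0.2513, 0.0000, -0.1410), radius l
O2 = (0.3500·cos120.0°, 0.3500·sin120.0°, 0.0000) = (-0.1750, 0.3031, 0.0000)
O3 = (0.2964·cos240.0°, 0.2964·sin240.0°, -0.1149) = (-0.1482, -0.2567, -0.1149)
subtract pairs → two planes through P
plane₁₂: -0.8526x+0.6062y+0.2819z = 0.0395
Cramer: x(z) = -0.0338+0.1912z;  y(z) = 0.0175-0.1961z
quadratic in z: (1.0750)z²+(0.1660)z+(-0.1485)=0, √Δ=0.8162 → z ∈ {-0.4568, 0.3024}; z = -0.4568 (taking z<0)
x = -0.1212, y = 0.1071

(-0.1212, 0.1071, -0.4568)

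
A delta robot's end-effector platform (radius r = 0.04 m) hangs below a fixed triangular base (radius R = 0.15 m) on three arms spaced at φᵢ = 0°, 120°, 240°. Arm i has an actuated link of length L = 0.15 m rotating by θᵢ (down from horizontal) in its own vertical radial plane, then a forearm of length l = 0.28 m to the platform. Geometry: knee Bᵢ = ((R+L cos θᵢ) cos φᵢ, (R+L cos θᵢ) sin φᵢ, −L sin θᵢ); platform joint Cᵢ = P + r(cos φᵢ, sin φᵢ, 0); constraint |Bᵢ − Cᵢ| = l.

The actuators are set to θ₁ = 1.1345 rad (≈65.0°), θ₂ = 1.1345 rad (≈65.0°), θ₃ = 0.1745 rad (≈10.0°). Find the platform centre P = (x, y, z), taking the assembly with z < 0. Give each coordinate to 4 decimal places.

φ1=0.0°: virtual centre (0.1734, 0.0000, -0.1359), radius l
arm 2 at φ=120.0°: (R−r)+L cos θ2 = 0.1734;  centre 2 = (-0.0867, 0.1502, -0.1359)
φ3=240.0°: virtual centre (-0.1289, -0.2232, -0.0260), radius l
subtract pairs → two planes through P
[-0.5202 0.3003 0.0000]·P = 0.0000;  [-0.6045 -0.4464 0.2198]·P = 0.0186
Cramer: x(z) = -0.0135+0.1596z;  y(z) = -0.0233+0.2764z
into |P−centre ₁|² = l²: 1.1018z² + 0.1994z + -0.0245 = 0;  Δ = 0.1476;  z = -0.2648 or 0.0838 → z<0 root = -0.2648
x = -0.0557, y = -0.0965

(-0.0557, -0.0965, -0.2648)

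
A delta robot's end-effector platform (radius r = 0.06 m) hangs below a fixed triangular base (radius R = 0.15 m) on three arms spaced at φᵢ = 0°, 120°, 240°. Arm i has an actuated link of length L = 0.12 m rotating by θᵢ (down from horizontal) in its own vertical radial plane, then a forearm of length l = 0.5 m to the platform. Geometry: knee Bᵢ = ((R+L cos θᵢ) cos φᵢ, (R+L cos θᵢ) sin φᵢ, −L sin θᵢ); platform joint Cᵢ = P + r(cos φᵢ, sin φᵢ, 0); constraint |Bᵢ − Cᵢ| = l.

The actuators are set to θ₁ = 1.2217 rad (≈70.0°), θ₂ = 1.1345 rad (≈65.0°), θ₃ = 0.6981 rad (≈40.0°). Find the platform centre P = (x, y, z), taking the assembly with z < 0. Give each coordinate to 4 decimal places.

(-0.0600, -0.0733, -0.5690)

arm 1 at φ=0.0°: ρ1 = 0.1310;  centre 1 = (0.1310, 0.0000, -0.1128)
centre 2 = (0.1407·cos120.0°, 0.1407·sin120.0°, -0.1088) = (-0.0704, 0.1219, -0.1088)
arm 3 at φ=240.0°: ρ3 = 0.1819;  centre 3 = (-0.0910, -0.1576, -0.0771)
|centre ₂|²−|centre ₁|² = 0.0017;  |centre ₃|²−|centre ₁|² = 0.0092
[-0.4028 0.2437 0.0080]·P = 0.0017;  [-0.4440 -0.3151 0.0713]·P = 0.0092
Cramer: x(z) = -0.0118+0.0846z;  y(z) = -0.0124+0.1070z
quadratic in z: (1.0186)z²+(0.1987)z+(-0.2167)=0, √Δ=0.9605 → z ∈ {-0.5690, 0.3739}; z = -0.5690 (taking z<0)
x = -0.0600, y = -0.0733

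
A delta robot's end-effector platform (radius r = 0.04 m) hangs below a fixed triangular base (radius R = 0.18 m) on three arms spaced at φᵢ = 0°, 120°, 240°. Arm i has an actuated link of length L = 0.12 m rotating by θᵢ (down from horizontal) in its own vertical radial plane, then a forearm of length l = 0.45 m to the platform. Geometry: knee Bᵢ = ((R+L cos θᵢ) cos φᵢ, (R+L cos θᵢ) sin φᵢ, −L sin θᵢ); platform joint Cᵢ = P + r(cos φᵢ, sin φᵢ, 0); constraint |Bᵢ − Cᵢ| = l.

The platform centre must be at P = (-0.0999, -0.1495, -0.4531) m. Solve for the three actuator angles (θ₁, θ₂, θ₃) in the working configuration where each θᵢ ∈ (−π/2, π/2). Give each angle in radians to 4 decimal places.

arm 1 (φ=0.0°): x'=-0.0999, y'=-0.1495
  e−x'=0.2399;  (l²−L²−(e−x')²−y'²−z²)/2L = -0.4046
  γ=atan2(-0.4531,0.2399)=-1.0839;  ψ=arccos(-0.7892)=2.4802;  θ1=γ+ψ≈1.3964
rotate P by −φ2: (-0.0795, 0.1613, -0.4531)
  e−x'=0.2195;  (l²−L²−(e−x')²−y'²−z²)/2L = -0.3808
  γ=atan2(-0.4531,0.2195)=-1.1196;  ψ=arccos(-0.7564)=2.4285;  θ2=γ+ψ≈1.3089
arm 3 (φ=240.0°): x'=0.1794, y'=-0.0118
  A=-0.0394, B=-0.4531, C=(l²−L²−A²−y'²−z²)/(2L)=-0.0787
  γ=atan2(-0.4531,-0.0394)=-1.6576;  ψ=arccos(-0.1731)=1.7447;  θ3=γ+ψ≈0.0872

θ₁ = 1.3964, θ₂ = 1.3089, θ₃ = 0.0872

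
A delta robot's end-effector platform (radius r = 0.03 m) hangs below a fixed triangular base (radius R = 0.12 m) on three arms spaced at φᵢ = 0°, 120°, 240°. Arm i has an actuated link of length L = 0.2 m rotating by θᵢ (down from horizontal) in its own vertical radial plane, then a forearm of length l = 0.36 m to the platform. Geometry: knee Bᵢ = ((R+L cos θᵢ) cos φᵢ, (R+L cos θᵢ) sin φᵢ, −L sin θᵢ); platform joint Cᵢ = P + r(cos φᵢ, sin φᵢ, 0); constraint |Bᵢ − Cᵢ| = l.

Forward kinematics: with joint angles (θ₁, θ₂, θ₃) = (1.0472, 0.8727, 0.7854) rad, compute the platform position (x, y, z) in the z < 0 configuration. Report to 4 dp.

(-0.0480, -0.0156, -0.4428)

O1 = (0.1900·cos0.0°, 0.1900·sin0.0°, -0.1732) = (0.1900, 0.0000, -0.1732)
O2 = (0.2186·cos120.0°, 0.2186·sin120.0°, -0.1532) = (-0.1093, 0.1893, -0.1532)
O3 = (0.2314·cos240.0°, 0.2314·sin240.0°, -0.1414) = (-0.1157, -0.2004, -0.1414)
subtract pairs → two planes through P
linear system: -0.5986x+0.3785y = 0.0051−0.0400z; -0.6114x+-0.4008y = 0.0075−0.0636z
Cramer: x(z) = -0.0104+0.0850z;  y(z) = -0.0028+0.0289z
quadratic in z: (1.0081)z²+(0.3122)z+(-0.0594)=0, √Δ=0.5807 → z ∈ {-0.4428, 0.1332}; z = -0.4428 (taking z<0)
x = -0.0480, y = -0.0156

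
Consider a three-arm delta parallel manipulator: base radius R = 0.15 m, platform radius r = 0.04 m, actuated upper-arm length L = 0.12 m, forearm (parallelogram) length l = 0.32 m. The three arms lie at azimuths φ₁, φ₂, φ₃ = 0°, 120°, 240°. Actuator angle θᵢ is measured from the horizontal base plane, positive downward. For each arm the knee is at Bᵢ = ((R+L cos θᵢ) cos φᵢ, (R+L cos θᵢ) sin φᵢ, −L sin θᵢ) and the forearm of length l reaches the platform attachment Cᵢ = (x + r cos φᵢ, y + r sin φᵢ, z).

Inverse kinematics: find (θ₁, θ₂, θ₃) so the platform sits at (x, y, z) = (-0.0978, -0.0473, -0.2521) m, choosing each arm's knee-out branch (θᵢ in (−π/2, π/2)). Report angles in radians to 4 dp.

rotate P by −φ1: (-0.0978, -0.0473, -0.2521)
  A=0.2078, B=-0.2521, C=(l²−L²−A²−y'²−z²)/(2L)=-0.0874
  γ=atan2(-0.2521,0.2078)=-0.8814;  ψ=arccos(-0.2675)=1.8416;  θ1=γ+ψ≈0.9601
rotate P by −φ2: (0.0079, 0.1083, -0.2521)
  e−x'=0.1021;  (l²−L²−(e−x')²−y'²−z²)/2L = 0.0095
  θ2 = atan2(B,A) + arccos(C/0.2720) = 0.3496
rotate P by −φ3: (0.0899, -0.0610, -0.2521)
  A=0.0201, B=-0.2521, C=(l²−L²−A²−y'²−z²)/(2L)=0.0846
  θ3 = atan2(B,A) + arccos(C/0.2529) = -0.2615

θ₁ = 0.9601, θ₂ = 0.3496, θ₃ = -0.2615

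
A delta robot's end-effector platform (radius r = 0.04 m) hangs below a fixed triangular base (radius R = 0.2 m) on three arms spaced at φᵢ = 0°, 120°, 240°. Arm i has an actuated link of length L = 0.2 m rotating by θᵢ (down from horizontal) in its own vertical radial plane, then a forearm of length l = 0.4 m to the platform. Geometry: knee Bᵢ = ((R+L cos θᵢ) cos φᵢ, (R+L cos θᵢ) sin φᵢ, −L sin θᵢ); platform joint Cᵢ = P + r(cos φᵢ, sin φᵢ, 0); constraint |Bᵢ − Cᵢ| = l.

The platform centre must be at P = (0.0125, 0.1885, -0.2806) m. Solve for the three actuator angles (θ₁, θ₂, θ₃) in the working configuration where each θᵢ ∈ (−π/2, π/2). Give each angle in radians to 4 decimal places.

θ₁ = 0.6107, θ₂ = -0.2618, θ₃ = 1.3087

rotate P by −φ1: (0.0125, 0.1885, -0.2806)
  e−x'=0.1475;  (l²−L²−(e−x')²−y'²−z²)/2L = -0.0401
  θ1 = atan2(B,A) + arccos(C/0.3170) = 0.6107
arm 2 (φ=120.0°): x'=0.1570, y'=-0.1051
  A cos θ + B sin θ = C:  0.0030·cos θ + -0.2806·sin θ = 0.0755
  θ2 = atan2(B,A) + arccos(C/0.2806) = -0.2618
arm 3 (φ=240.0°): x'=-0.1695, y'=-0.0834
  e−x'=0.3295;  (l²−L²−(e−x')²−y'²−z²)/2L = -0.1857
  √(A²+B²)=0.4328;  θ3 = -0.7054+2.0142 ≈ 1.3087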